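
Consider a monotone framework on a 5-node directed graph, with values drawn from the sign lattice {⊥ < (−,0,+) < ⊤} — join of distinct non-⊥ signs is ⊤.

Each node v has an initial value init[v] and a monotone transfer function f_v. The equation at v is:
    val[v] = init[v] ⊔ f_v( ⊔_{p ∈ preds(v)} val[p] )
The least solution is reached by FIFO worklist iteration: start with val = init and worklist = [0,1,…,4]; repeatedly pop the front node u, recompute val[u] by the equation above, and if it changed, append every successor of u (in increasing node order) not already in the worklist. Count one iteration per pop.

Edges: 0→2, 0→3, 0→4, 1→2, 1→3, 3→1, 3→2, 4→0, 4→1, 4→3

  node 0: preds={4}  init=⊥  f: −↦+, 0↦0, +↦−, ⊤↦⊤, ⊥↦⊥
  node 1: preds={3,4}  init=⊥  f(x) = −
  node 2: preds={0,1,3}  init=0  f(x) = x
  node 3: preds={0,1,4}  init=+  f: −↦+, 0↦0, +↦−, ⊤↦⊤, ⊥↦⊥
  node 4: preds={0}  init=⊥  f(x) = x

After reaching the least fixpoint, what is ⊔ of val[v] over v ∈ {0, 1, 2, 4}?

⊤

Trace (5 dequeues):
  [1] u=0 | in ⊥ | out ⊥ | ==
  [2] u=1 | in + | out − | prev ⊥ | push {}
  [3] u=2 | in ⊤ | out ⊤ | prev 0 | push {}
  [4] u=3 | in − | out + | ==
  [5] u=4 | in ⊥ | out ⊥ | ==

Converged values:
  [0] ⊥
  [1] −
  [2] ⊤
  [3] +
  [4] ⊥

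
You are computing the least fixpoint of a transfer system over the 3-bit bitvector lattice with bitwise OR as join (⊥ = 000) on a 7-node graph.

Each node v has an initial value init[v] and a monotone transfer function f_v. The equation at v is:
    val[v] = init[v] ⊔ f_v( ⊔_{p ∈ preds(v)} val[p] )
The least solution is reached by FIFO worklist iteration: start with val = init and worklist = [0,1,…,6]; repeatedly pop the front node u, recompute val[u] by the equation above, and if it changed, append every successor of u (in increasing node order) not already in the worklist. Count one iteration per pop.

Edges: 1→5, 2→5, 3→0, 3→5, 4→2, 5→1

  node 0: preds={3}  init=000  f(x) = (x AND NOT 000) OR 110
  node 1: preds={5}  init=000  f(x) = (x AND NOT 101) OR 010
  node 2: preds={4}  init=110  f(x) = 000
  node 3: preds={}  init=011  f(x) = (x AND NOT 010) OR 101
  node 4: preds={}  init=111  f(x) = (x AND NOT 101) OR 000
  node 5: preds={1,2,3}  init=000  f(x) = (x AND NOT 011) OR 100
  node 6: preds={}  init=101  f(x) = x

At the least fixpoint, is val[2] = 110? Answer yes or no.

yes

Iteration log — 9 steps:
  step 1. node 0  ⊔preds=011  new=111  old=000  +wl: 
  step 2. node 1  ⊔preds=000  new=010  old=000  +wl: 
  step 3. node 2  ⊔preds=111  new=110  stable
  step 4. node 3  ⊔preds=000  new=111  old=011  +wl: 0
  step 5. node 4  ⊔preds=000  new=111  stable
  step 6. node 5  ⊔preds=111  new=100  old=000  +wl: 1
  step 7. node 6  ⊔preds=000  new=101  stable
  step 8. node 0  ⊔preds=111  new=111  stable
  step 9. node 1  ⊔preds=100  new=010  stable

Least fixpoint reached:
  node 0: 111
  node 1: 010
  node 2: 110
  node 3: 111
  node 4: 111
  node 5: 100
  node 6: 101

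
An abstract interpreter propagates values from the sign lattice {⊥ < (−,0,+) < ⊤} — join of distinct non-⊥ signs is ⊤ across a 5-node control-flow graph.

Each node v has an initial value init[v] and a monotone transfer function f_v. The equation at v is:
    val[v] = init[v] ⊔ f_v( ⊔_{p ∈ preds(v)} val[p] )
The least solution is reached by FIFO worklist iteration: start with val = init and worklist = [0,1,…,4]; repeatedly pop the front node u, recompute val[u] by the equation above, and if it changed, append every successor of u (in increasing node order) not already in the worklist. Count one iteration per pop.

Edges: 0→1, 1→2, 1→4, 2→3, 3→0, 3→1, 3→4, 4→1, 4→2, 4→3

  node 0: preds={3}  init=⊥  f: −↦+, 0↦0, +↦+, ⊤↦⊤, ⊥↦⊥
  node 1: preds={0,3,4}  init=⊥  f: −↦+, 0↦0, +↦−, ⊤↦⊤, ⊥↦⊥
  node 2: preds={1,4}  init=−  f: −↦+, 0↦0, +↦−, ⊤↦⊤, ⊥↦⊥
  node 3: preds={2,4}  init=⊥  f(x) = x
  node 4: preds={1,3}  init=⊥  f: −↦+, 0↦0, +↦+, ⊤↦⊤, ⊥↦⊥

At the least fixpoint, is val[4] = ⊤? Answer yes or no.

yes

Iteration log — 14 steps:
  step 1. node 0  ⊔preds=⊥  new=⊥  stable
  step 2. node 1  ⊔preds=⊥  new=⊥  stable
  step 3. node 2  ⊔preds=⊥  new=−  stable
  step 4. node 3  ⊔preds=−  new=−  old=⊥  +wl: 0,1
  step 5. node 4  ⊔preds=−  new=+  old=⊥  +wl: 2,3
  step 6. node 0  ⊔preds=−  new=+  old=⊥  +wl: 
  step 7. node 1  ⊔preds=⊤  new=⊤  old=⊥  +wl: 4
  step 8. node 2  ⊔preds=⊤  new=⊤  old=−  +wl: 
  step 9. node 3  ⊔preds=⊤  new=⊤  old=−  +wl: 0,1
  step 10. node 4  ⊔preds=⊤  new=⊤  old=+  +wl: 2,3
  step 11. node 0  ⊔preds=⊤  new=⊤  old=+  +wl: 
  step 12. node 1  ⊔preds=⊤  new=⊤  stable
  step 13. node 2  ⊔preds=⊤  new=⊤  stable
  step 14. node 3  ⊔preds=⊤  new=⊤  stable

Least fixpoint reached:
  node 0: ⊤
  node 1: ⊤
  node 2: ⊤
  node 3: ⊤
  node 4: ⊤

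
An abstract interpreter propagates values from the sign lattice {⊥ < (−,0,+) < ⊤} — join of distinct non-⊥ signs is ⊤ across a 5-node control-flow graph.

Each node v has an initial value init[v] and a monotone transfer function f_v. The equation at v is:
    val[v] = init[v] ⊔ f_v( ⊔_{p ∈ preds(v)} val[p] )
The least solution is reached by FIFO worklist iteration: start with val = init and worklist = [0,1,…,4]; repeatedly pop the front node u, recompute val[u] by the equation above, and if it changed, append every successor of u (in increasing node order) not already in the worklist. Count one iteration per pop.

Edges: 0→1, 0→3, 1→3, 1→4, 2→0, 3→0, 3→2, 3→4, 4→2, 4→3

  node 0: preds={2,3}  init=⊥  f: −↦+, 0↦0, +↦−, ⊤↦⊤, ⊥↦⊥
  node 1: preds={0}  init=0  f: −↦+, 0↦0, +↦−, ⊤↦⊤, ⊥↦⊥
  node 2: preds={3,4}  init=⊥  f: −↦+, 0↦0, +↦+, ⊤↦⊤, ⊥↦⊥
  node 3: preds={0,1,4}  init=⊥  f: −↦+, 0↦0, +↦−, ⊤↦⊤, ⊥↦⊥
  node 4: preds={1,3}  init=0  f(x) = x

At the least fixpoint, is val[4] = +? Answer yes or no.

Worklist (9 pops):
  #1 pop 0: in=⊥ → ⊥ (no change)
  #2 pop 1: in=⊥ → 0 (no change)
  #3 pop 2: in=0 → 0 (was ⊥); enqueue [0]
  #4 pop 3: in=0 → 0 (was ⊥); enqueue [2]
  #5 pop 4: in=0 → 0 (no change)
  #6 pop 0: in=0 → 0 (was ⊥); enqueue [1,3]
  #7 pop 2: in=0 → 0 (no change)
  #8 pop 1: in=0 → 0 (no change)
  #9 pop 3: in=0 → 0 (no change)

Fixpoint:
  val[0] = 0
  val[1] = 0
  val[2] = 0
  val[3] = 0
  val[4] = 0

no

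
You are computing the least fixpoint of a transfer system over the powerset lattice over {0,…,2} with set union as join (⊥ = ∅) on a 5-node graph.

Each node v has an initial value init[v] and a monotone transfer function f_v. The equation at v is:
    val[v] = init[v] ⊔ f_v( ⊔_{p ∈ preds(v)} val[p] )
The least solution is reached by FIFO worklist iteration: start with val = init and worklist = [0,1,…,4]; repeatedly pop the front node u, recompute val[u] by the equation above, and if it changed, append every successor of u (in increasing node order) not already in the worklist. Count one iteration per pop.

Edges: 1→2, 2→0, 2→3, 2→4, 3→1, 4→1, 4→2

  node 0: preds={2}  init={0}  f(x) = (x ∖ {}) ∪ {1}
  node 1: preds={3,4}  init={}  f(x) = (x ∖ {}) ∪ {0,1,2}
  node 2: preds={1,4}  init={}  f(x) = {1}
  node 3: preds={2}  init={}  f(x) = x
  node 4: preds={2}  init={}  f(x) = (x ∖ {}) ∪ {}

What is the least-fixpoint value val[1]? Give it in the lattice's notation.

Iteration log — 8 steps:
  step 1. node 0  ⊔preds={}  new={0,1}  old={0}  +wl: 
  step 2. node 1  ⊔preds={}  new={0,1,2}  old={}  +wl: 
  step 3. node 2  ⊔preds={0,1,2}  new={1}  old={}  +wl: 0
  step 4. node 3  ⊔preds={1}  new={1}  old={}  +wl: 1
  step 5. node 4  ⊔preds={1}  new={1}  old={}  +wl: 2
  step 6. node 0  ⊔preds={1}  new={0,1}  stable
  step 7. node 1  ⊔preds={1}  new={0,1,2}  stable
  step 8. node 2  ⊔preds={0,1,2}  new={1}  stable

Least fixpoint reached:
  node 0: {0,1}
  node 1: {0,1,2}
  node 2: {1}
  node 3: {1}
  node 4: {1}

{0,1,2}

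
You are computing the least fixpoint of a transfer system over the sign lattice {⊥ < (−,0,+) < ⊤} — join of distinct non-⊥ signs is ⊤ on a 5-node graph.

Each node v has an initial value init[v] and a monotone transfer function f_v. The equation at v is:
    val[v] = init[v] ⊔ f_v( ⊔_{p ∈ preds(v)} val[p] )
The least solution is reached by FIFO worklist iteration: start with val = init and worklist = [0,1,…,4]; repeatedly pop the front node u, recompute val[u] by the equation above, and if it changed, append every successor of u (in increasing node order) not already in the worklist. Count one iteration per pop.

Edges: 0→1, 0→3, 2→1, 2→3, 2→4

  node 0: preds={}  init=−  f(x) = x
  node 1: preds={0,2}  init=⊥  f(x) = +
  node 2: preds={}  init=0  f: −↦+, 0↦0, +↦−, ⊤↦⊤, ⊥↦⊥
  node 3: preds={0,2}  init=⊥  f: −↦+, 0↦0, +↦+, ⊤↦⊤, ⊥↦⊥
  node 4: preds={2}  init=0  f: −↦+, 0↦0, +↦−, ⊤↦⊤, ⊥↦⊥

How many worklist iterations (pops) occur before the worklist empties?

5

Trace (5 dequeues):
  [1] u=0 | in ⊥ | out − | ==
  [2] u=1 | in ⊤ | out + | prev ⊥ | push {}
  [3] u=2 | in ⊥ | out 0 | ==
  [4] u=3 | in ⊤ | out ⊤ | prev ⊥ | push {}
  [5] u=4 | in 0 | out 0 | ==

Converged values:
  [0] −
  [1] +
  [2] 0
  [3] ⊤
  [4] 0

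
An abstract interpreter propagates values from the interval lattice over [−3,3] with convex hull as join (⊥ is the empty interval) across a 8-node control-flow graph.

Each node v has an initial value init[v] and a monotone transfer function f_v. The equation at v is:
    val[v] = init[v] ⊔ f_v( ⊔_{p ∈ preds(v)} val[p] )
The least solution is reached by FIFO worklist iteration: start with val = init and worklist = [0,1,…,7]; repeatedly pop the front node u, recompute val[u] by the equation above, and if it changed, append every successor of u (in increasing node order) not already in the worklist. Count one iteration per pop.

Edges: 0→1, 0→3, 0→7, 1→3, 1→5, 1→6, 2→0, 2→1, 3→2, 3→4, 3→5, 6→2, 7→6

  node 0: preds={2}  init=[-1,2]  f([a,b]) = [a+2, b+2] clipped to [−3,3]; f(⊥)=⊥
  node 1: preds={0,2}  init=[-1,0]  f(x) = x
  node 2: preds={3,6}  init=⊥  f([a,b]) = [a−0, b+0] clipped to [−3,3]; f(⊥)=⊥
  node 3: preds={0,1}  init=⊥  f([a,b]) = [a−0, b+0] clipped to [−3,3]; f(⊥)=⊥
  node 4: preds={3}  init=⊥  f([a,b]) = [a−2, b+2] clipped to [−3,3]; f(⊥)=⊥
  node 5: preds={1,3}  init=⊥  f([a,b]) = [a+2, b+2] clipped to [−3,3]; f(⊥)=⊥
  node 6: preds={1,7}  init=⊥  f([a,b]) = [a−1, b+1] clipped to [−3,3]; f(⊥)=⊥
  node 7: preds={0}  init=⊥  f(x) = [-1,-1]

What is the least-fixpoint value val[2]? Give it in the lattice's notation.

[-3,3]

Trace (25 dequeues):
  [1] u=0 | in ⊥ | out [-1,2] | ==
  [2] u=1 | in [-1,2] | out [-1,2] | prev [-1,0] | push {}
  [3] u=2 | in ⊥ | out ⊥ | ==
  [4] u=3 | in [-1,2] | out [-1,2] | prev ⊥ | push {2}
  [5] u=4 | in [-1,2] | out [-3,3] | prev ⊥ | push {}
  [6] u=5 | in [-1,2] | out [1,3] | prev ⊥ | push {}
  [7] u=6 | in [-1,2] | out [-2,3] | prev ⊥ | push {}
  [8] u=7 | in [-1,2] | out [-1,-1] | prev ⊥ | push {6}
  [9] u=2 | in [-2,3] | out [-2,3] | prev ⊥ | push {0,1}
  [10] u=6 | in [-1,2] | out [-2,3] | ==
  [11] u=0 | in [-2,3] | out [-1,3] | prev [-1,2] | push {3,7}
  [12] u=1 | in [-2,3] | out [-2,3] | prev [-1,2] | push {5,6}
  [13] u=3 | in [-2,3] | out [-2,3] | prev [-1,2] | push {2,4}
  [14] u=7 | in [-1,3] | out [-1,-1] | ==
  [15] u=5 | in [-2,3] | out [0,3] | prev [1,3] | push {}
  [16] u=6 | in [-2,3] | out [-3,3] | prev [-2,3] | push {}
  [17] u=2 | in [-3,3] | out [-3,3] | prev [-2,3] | push {0,1}
  [18] u=4 | in [-2,3] | out [-3,3] | ==
  [19] u=0 | in [-3,3] | out [-1,3] | ==
  [20] u=1 | in [-3,3] | out [-3,3] | prev [-2,3] | push {3,5,6}
  [21] u=3 | in [-3,3] | out [-3,3] | prev [-2,3] | push {2,4}
  [22] u=5 | in [-3,3] | out [-1,3] | prev [0,3] | push {}
  [23] u=6 | in [-3,3] | out [-3,3] | ==
  [24] u=2 | in [-3,3] | out [-3,3] | ==
  [25] u=4 | in [-3,3] | out [-3,3] | ==

Converged values:
  [0] [-1,3]
  [1] [-3,3]
  [2] [-3,3]
  [3] [-3,3]
  [4] [-3,3]
  [5] [-1,3]
  [6] [-3,3]
  [7] [-1,-1]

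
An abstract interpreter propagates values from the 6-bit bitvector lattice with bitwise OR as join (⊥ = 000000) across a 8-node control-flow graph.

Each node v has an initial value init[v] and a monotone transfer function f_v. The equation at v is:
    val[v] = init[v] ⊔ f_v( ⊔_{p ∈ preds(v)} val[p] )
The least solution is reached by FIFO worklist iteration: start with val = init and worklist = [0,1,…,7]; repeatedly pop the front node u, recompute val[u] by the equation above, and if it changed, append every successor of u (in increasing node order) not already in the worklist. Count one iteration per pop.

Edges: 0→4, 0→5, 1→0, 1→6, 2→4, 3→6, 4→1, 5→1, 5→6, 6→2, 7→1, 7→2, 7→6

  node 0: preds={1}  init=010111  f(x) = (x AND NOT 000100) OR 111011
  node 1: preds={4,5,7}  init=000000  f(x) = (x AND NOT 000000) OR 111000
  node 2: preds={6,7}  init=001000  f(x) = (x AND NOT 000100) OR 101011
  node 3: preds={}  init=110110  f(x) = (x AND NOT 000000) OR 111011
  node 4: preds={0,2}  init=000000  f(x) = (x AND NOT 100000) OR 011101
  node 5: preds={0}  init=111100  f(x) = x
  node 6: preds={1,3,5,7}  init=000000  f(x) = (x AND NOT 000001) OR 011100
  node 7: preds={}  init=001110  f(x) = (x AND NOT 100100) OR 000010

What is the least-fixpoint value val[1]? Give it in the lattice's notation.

111111

Iteration log — 14 steps:
  step 1. node 0  ⊔preds=000000  new=111111  old=010111  +wl: 
  step 2. node 1  ⊔preds=111110  new=111110  old=000000  +wl: 0
  step 3. node 2  ⊔preds=001110  new=101011  old=001000  +wl: 
  step 4. node 3  ⊔preds=000000  new=111111  old=110110  +wl: 
  step 5. node 4  ⊔preds=111111  new=011111  old=000000  +wl: 1
  step 6. node 5  ⊔preds=111111  new=111111  old=111100  +wl: 
  step 7. node 6  ⊔preds=111111  new=111110  old=000000  +wl: 2
  step 8. node 7  ⊔preds=000000  new=001110  stable
  step 9. node 0  ⊔preds=111110  new=111111  stable
  step 10. node 1  ⊔preds=111111  new=111111  old=111110  +wl: 0,6
  step 11. node 2  ⊔preds=111110  new=111011  old=101011  +wl: 4
  step 12. node 0  ⊔preds=111111  new=111111  stable
  step 13. node 6  ⊔preds=111111  new=111110  stable
  step 14. node 4  ⊔preds=111111  new=011111  stable

Least fixpoint reached:
  node 0: 111111
  node 1: 111111
  node 2: 111011
  node 3: 111111
  node 4: 011111
  node 5: 111111
  node 6: 111110
  node 7: 001110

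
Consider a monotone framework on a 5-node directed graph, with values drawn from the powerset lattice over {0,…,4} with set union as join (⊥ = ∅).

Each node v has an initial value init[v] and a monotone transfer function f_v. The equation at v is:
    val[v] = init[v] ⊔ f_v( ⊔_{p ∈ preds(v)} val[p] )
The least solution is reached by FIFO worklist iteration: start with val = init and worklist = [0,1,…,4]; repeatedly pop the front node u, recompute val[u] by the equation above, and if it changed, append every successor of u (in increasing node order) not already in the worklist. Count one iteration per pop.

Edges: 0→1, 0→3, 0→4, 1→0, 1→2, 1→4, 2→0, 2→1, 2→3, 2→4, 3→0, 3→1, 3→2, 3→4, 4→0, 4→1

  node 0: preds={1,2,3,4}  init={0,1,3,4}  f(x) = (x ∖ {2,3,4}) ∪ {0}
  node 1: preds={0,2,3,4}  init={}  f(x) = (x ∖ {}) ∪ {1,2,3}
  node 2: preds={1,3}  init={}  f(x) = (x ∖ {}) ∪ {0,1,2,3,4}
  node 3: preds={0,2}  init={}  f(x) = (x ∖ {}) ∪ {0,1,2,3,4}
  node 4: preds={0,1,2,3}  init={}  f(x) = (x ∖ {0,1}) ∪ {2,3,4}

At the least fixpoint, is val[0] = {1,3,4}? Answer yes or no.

Trace (8 dequeues):
  [1] u=0 | in {} | out {0,1,3,4} | ==
  [2] u=1 | in {0,1,3,4} | out {0,1,2,3,4} | prev {} | push {0}
  [3] u=2 | in {0,1,2,3,4} | out {0,1,2,3,4} | prev {} | push {1}
  [4] u=3 | in {0,1,2,3,4} | out {0,1,2,3,4} | prev {} | push {2}
  [5] u=4 | in {0,1,2,3,4} | out {2,3,4} | prev {} | push {}
  [6] u=0 | in {0,1,2,3,4} | out {0,1,3,4} | ==
  [7] u=1 | in {0,1,2,3,4} | out {0,1,2,3,4} | ==
  [8] u=2 | in {0,1,2,3,4} | out {0,1,2,3,4} | ==

Converged values:
  [0] {0,1,3,4}
  [1] {0,1,2,3,4}
  [2] {0,1,2,3,4}
  [3] {0,1,2,3,4}
  [4] {2,3,4}

no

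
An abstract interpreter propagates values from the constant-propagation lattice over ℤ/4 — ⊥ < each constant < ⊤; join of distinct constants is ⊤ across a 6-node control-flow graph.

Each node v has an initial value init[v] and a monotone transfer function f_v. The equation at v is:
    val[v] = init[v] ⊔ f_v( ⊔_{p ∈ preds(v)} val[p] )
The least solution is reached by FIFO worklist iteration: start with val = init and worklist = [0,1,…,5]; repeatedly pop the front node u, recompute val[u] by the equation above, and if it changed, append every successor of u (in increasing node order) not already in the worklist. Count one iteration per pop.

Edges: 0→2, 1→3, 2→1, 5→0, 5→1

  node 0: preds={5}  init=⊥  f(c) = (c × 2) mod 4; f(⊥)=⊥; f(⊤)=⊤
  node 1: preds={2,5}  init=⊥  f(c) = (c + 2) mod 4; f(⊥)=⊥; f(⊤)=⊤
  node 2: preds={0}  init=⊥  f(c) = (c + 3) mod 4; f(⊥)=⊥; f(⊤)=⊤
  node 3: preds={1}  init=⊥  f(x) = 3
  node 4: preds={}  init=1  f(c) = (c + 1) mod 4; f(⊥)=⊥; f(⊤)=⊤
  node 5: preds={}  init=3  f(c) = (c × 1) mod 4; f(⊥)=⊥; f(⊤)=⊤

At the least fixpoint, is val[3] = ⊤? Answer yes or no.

no

Iteration log — 8 steps:
  step 1. node 0  ⊔preds=3  new=2  old=⊥  +wl: 
  step 2. node 1  ⊔preds=3  new=1  old=⊥  +wl: 
  step 3. node 2  ⊔preds=2  new=1  old=⊥  +wl: 1
  step 4. node 3  ⊔preds=1  new=3  old=⊥  +wl: 
  step 5. node 4  ⊔preds=⊥  new=1  stable
  step 6. node 5  ⊔preds=⊥  new=3  stable
  step 7. node 1  ⊔preds=⊤  new=⊤  old=1  +wl: 3
  step 8. node 3  ⊔preds=⊤  new=3  stable

Least fixpoint reached:
  node 0: 2
  node 1: ⊤
  node 2: 1
  node 3: 3
  node 4: 1
  node 5: 3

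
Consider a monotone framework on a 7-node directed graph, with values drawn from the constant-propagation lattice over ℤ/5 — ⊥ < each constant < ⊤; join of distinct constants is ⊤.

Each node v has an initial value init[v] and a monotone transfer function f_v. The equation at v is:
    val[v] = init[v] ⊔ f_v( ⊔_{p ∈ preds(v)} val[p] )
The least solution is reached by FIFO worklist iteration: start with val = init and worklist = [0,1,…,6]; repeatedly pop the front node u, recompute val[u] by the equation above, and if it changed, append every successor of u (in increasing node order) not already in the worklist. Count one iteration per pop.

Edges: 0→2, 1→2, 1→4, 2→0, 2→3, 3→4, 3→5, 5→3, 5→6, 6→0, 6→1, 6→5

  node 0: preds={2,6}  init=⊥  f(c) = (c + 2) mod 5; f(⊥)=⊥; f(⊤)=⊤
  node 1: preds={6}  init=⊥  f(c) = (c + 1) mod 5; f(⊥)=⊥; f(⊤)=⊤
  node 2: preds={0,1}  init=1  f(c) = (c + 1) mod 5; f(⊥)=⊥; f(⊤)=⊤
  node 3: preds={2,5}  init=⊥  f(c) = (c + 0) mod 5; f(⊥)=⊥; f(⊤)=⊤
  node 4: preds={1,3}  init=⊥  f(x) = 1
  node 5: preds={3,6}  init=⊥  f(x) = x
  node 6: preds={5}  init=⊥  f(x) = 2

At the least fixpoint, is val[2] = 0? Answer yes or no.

no

Trace (13 dequeues):
  [1] u=0 | in 1 | out 3 | prev ⊥ | push {}
  [2] u=1 | in ⊥ | out ⊥ | ==
  [3] u=2 | in 3 | out ⊤ | prev 1 | push {0}
  [4] u=3 | in ⊤ | out ⊤ | prev ⊥ | push {}
  [5] u=4 | in ⊤ | out 1 | prev ⊥ | push {}
  [6] u=5 | in ⊤ | out ⊤ | prev ⊥ | push {3}
  [7] u=6 | in ⊤ | out 2 | prev ⊥ | push {1,5}
  [8] u=0 | in ⊤ | out ⊤ | prev 3 | push {2}
  [9] u=3 | in ⊤ | out ⊤ | ==
  [10] u=1 | in 2 | out 3 | prev ⊥ | push {4}
  [11] u=5 | in ⊤ | out ⊤ | ==
  [12] u=2 | in ⊤ | out ⊤ | ==
  [13] u=4 | in ⊤ | out 1 | ==

Converged values:
  [0] ⊤
  [1] 3
  [2] ⊤
  [3] ⊤
  [4] 1
  [5] ⊤
  [6] 2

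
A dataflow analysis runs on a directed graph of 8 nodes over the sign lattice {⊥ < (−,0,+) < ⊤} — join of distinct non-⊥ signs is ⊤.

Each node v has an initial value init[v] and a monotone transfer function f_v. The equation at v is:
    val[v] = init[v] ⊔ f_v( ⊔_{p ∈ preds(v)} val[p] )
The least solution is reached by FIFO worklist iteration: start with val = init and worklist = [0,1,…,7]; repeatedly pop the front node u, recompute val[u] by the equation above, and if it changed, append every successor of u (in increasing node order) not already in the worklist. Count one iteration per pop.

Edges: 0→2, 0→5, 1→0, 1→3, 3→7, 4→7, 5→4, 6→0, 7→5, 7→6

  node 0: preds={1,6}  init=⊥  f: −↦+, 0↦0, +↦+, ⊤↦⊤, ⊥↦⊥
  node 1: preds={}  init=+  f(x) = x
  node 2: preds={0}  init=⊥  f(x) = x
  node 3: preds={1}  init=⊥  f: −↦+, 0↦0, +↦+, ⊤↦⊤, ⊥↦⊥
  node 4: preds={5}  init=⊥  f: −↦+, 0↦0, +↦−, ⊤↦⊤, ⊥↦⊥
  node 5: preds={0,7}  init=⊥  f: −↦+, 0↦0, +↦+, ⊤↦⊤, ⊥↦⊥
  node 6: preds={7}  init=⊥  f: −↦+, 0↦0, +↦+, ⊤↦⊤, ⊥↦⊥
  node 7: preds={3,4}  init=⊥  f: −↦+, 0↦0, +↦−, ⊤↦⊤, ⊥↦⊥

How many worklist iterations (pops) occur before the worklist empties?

Iteration log — 20 steps:
  step 1. node 0  ⊔preds=+  new=+  old=⊥  +wl: 
  step 2. node 1  ⊔preds=⊥  new=+  stable
  step 3. node 2  ⊔preds=+  new=+  old=⊥  +wl: 
  step 4. node 3  ⊔preds=+  new=+  old=⊥  +wl: 
  step 5. node 4  ⊔preds=⊥  new=⊥  stable
  step 6. node 5  ⊔preds=+  new=+  old=⊥  +wl: 4
  step 7. node 6  ⊔preds=⊥  new=⊥  stable
  step 8. node 7  ⊔preds=+  new=−  old=⊥  +wl: 5,6
  step 9. node 4  ⊔preds=+  new=−  old=⊥  +wl: 7
  step 10. node 5  ⊔preds=⊤  new=⊤  old=+  +wl: 4
  step 11. node 6  ⊔preds=−  new=+  old=⊥  +wl: 0
  step 12. node 7  ⊔preds=⊤  new=⊤  old=−  +wl: 5,6
  step 13. node 4  ⊔preds=⊤  new=⊤  old=−  +wl: 7
  step 14. node 0  ⊔preds=+  new=+  stable
  step 15. node 5  ⊔preds=⊤  new=⊤  stable
  step 16. node 6  ⊔preds=⊤  new=⊤  old=+  +wl: 0
  step 17. node 7  ⊔preds=⊤  new=⊤  stable
  step 18. node 0  ⊔preds=⊤  new=⊤  old=+  +wl: 2,5
  step 19. node 2  ⊔preds=⊤  new=⊤  old=+  +wl: 
  step 20. node 5  ⊔preds=⊤  new=⊤  stable

Least fixpoint reached:
  node 0: ⊤
  node 1: +
  node 2: ⊤
  node 3: +
  node 4: ⊤
  node 5: ⊤
  node 6: ⊤
  node 7: ⊤

20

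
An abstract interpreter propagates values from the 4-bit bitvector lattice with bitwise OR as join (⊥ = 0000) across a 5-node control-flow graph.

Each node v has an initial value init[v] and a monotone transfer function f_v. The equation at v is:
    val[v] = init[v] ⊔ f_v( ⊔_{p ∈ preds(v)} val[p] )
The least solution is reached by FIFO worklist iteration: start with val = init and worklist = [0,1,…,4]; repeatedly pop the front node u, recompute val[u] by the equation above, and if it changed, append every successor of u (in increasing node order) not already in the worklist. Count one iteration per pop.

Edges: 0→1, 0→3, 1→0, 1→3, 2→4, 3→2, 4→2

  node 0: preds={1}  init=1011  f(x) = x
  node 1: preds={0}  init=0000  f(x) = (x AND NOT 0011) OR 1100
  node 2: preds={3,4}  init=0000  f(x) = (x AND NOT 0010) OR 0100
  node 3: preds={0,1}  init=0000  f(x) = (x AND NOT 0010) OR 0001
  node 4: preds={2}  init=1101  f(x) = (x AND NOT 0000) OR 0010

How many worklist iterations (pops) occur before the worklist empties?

Iteration log — 9 steps:
  step 1. node 0  ⊔preds=0000  new=1011  stable
  step 2. node 1  ⊔preds=1011  new=1100  old=0000  +wl: 0
  step 3. node 2  ⊔preds=1101  new=1101  old=0000  +wl: 
  step 4. node 3  ⊔preds=1111  new=1101  old=0000  +wl: 2
  step 5. node 4  ⊔preds=1101  new=1111  old=1101  +wl: 
  step 6. node 0  ⊔preds=1100  new=1111  old=1011  +wl: 1,3
  step 7. node 2  ⊔preds=1111  new=1101  stable
  step 8. node 1  ⊔preds=1111  new=1100  stable
  step 9. node 3  ⊔preds=1111  new=1101  stable

Least fixpoint reached:
  node 0: 1111
  node 1: 1100
  node 2: 1101
  node 3: 1101
  node 4: 1111

9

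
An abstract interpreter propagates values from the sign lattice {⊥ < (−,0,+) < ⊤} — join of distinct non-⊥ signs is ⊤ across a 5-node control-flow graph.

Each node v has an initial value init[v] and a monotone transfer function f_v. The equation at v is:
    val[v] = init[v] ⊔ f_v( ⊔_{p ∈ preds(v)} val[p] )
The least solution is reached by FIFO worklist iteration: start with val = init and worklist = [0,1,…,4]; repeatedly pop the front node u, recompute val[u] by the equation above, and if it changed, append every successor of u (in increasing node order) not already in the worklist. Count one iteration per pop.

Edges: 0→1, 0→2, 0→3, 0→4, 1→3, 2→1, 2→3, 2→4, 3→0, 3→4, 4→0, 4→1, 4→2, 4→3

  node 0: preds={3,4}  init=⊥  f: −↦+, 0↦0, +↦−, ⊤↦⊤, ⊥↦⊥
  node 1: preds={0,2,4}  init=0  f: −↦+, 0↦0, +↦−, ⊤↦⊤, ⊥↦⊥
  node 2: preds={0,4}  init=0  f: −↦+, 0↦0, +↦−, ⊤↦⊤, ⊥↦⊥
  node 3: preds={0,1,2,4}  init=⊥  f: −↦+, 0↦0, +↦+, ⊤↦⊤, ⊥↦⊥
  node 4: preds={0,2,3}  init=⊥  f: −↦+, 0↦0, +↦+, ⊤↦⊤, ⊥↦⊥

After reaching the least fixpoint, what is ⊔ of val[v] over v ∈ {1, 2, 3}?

0

Trace (10 dequeues):
  [1] u=0 | in ⊥ | out ⊥ | ==
  [2] u=1 | in 0 | out 0 | ==
  [3] u=2 | in ⊥ | out 0 | ==
  [4] u=3 | in 0 | out 0 | prev ⊥ | push {0}
  [5] u=4 | in 0 | out 0 | prev ⊥ | push {1,2,3}
  [6] u=0 | in 0 | out 0 | prev ⊥ | push {4}
  [7] u=1 | in 0 | out 0 | ==
  [8] u=2 | in 0 | out 0 | ==
  [9] u=3 | in 0 | out 0 | ==
  [10] u=4 | in 0 | out 0 | ==

Converged values:
  [0] 0
  [1] 0
  [2] 0
  [3] 0
  [4] 0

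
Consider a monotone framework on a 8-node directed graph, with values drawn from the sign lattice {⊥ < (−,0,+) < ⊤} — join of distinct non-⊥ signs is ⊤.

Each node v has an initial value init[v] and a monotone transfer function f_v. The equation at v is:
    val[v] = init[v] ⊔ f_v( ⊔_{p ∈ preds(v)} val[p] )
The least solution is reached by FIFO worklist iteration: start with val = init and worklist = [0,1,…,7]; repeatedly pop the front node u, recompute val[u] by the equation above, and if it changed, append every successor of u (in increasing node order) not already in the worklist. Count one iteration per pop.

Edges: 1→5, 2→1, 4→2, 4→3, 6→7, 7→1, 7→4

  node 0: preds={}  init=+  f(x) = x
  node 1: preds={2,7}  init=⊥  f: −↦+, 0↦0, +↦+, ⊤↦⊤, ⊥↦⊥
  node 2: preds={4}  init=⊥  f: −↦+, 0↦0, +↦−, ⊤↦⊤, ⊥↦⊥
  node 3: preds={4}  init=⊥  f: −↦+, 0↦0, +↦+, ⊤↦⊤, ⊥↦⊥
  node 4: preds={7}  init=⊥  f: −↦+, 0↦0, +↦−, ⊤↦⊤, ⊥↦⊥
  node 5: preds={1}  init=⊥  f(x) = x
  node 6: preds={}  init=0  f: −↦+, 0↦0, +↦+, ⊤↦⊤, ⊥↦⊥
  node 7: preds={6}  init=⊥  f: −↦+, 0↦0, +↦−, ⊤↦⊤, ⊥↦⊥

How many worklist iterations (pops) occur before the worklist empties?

Worklist (14 pops):
  #1 pop 0: in=⊥ → + (no change)
  #2 pop 1: in=⊥ → ⊥ (no change)
  #3 pop 2: in=⊥ → ⊥ (no change)
  #4 pop 3: in=⊥ → ⊥ (no change)
  #5 pop 4: in=⊥ → ⊥ (no change)
  #6 pop 5: in=⊥ → ⊥ (no change)
  #7 pop 6: in=⊥ → 0 (no change)
  #8 pop 7: in=0 → 0 (was ⊥); enqueue [1,4]
  #9 pop 1: in=0 → 0 (was ⊥); enqueue [5]
  #10 pop 4: in=0 → 0 (was ⊥); enqueue [2,3]
  #11 pop 5: in=0 → 0 (was ⊥); enqueue []
  #12 pop 2: in=0 → 0 (was ⊥); enqueue [1]
  #13 pop 3: in=0 → 0 (was ⊥); enqueue []
  #14 pop 1: in=0 → 0 (no change)

Fixpoint:
  val[0] = +
  val[1] = 0
  val[2] = 0
  val[3] = 0
  val[4] = 0
  val[5] = 0
  val[6] = 0
  val[7] = 0

14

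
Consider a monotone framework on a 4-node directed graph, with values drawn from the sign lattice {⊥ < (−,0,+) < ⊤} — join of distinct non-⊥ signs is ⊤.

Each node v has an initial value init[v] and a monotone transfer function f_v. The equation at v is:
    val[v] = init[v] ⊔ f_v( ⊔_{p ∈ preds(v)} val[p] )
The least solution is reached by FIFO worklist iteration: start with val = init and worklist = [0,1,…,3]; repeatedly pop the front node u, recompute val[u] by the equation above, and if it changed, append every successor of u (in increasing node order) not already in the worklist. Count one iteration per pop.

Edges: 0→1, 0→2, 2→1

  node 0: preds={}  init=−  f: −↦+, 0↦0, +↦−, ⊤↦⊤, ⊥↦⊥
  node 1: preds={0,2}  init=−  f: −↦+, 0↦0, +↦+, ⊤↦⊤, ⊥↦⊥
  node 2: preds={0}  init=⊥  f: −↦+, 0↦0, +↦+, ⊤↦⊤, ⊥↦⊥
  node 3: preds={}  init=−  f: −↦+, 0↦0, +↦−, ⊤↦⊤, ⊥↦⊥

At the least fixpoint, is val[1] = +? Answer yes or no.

no

Iteration log — 5 steps:
  step 1. node 0  ⊔preds=⊥  new=−  stable
  step 2. node 1  ⊔preds=−  new=⊤  old=−  +wl: 
  step 3. node 2  ⊔preds=−  new=+  old=⊥  +wl: 1
  step 4. node 3  ⊔preds=⊥  new=−  stable
  step 5. node 1  ⊔preds=⊤  new=⊤  stable

Least fixpoint reached:
  node 0: −
  node 1: ⊤
  node 2: +
  node 3: −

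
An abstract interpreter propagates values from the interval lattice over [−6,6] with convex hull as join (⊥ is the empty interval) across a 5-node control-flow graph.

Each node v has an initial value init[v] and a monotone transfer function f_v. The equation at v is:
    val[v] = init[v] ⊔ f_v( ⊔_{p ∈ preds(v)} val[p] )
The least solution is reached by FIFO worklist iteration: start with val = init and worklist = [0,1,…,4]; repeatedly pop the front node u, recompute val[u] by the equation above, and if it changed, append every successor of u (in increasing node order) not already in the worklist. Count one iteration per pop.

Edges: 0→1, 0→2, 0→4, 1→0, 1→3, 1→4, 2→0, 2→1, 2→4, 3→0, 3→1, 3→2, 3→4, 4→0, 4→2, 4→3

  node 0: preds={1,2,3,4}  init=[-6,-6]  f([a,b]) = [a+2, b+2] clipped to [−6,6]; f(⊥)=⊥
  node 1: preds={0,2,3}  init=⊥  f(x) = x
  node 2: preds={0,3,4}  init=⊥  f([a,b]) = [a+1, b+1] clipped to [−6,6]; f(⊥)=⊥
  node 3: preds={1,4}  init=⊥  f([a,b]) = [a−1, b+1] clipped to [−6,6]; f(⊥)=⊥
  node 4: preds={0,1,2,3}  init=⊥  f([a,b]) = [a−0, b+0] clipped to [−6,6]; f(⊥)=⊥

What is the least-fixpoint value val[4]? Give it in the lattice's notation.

[-6,6]

Trace (29 dequeues):
  [1] u=0 | in ⊥ | out [-6,-6] | ==
  [2] u=1 | in [-6,-6] | out [-6,-6] | prev ⊥ | push {0}
  [3] u=2 | in [-6,-6] | out [-5,-5] | prev ⊥ | push {1}
  [4] u=3 | in [-6,-6] | out [-6,-5] | prev ⊥ | push {2}
  [5] u=4 | in [-6,-5] | out [-6,-5] | prev ⊥ | push {3}
  [6] u=0 | in [-6,-5] | out [-6,-3] | prev [-6,-6] | push {4}
  [7] u=1 | in [-6,-3] | out [-6,-3] | prev [-6,-6] | push {0}
  [8] u=2 | in [-6,-3] | out [-5,-2] | prev [-5,-5] | push {1}
  [9] u=3 | in [-6,-3] | out [-6,-2] | prev [-6,-5] | push {2}
  [10] u=4 | in [-6,-2] | out [-6,-2] | prev [-6,-5] | push {3}
  [11] u=0 | in [-6,-2] | out [-6,0] | prev [-6,-3] | push {4}
  [12] u=1 | in [-6,0] | out [-6,0] | prev [-6,-3] | push {0}
  [13] u=2 | in [-6,0] | out [-5,1] | prev [-5,-2] | push {1}
  [14] u=3 | in [-6,0] | out [-6,1] | prev [-6,-2] | push {2}
  [15] u=4 | in [-6,1] | out [-6,1] | prev [-6,-2] | push {3}
  [16] u=0 | in [-6,1] | out [-6,3] | prev [-6,0] | push {4}
  [17] u=1 | in [-6,3] | out [-6,3] | prev [-6,0] | push {0}
  [18] u=2 | in [-6,3] | out [-5,4] | prev [-5,1] | push {1}
  [19] u=3 | in [-6,3] | out [-6,4] | prev [-6,1] | push {2}
  [20] u=4 | in [-6,4] | out [-6,4] | prev [-6,1] | push {3}
  [21] u=0 | in [-6,4] | out [-6,6] | prev [-6,3] | push {4}
  [22] u=1 | in [-6,6] | out [-6,6] | prev [-6,3] | push {0}
  [23] u=2 | in [-6,6] | out [-5,6] | prev [-5,4] | push {1}
  [24] u=3 | in [-6,6] | out [-6,6] | prev [-6,4] | push {2}
  [25] u=4 | in [-6,6] | out [-6,6] | prev [-6,4] | push {3}
  [26] u=0 | in [-6,6] | out [-6,6] | ==
  [27] u=1 | in [-6,6] | out [-6,6] | ==
  [28] u=2 | in [-6,6] | out [-5,6] | ==
  [29] u=3 | in [-6,6] | out [-6,6] | ==

Converged values:
  [0] [-6,6]
  [1] [-6,6]
  [2] [-5,6]
  [3] [-6,6]
  [4] [-6,6]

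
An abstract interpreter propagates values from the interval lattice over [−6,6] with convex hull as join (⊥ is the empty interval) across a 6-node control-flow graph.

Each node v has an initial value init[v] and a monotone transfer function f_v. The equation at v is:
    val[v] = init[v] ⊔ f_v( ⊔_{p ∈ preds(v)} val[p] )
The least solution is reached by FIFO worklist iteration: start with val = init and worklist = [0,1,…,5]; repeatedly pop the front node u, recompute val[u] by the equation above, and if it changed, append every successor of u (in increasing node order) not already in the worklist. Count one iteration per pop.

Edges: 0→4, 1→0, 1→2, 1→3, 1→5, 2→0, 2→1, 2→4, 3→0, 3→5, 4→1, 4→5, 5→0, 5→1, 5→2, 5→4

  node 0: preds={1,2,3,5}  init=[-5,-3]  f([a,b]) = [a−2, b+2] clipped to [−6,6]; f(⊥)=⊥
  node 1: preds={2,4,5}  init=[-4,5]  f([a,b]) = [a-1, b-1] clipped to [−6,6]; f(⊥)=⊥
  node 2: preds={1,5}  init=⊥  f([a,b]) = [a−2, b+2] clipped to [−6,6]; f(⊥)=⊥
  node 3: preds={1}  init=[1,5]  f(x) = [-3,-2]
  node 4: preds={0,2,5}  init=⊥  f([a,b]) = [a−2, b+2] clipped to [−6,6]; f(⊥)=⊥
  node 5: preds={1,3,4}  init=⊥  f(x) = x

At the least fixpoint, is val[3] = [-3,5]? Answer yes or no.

Worklist (13 pops):
  #1 pop 0: in=[-4,5] → [-6,6] (was [-5,-3]); enqueue []
  #2 pop 1: in=⊥ → [-4,5] (no change)
  #3 pop 2: in=[-4,5] → [-6,6] (was ⊥); enqueue [0,1]
  #4 pop 3: in=[-4,5] → [-3,5] (was [1,5]); enqueue []
  #5 pop 4: in=[-6,6] → [-6,6] (was ⊥); enqueue []
  #6 pop 5: in=[-6,6] → [-6,6] (was ⊥); enqueue [2,4]
  #7 pop 0: in=[-6,6] → [-6,6] (no change)
  #8 pop 1: in=[-6,6] → [-6,5] (was [-4,5]); enqueue [0,3,5]
  #9 pop 2: in=[-6,6] → [-6,6] (no change)
  #10 pop 4: in=[-6,6] → [-6,6] (no change)
  #11 pop 0: in=[-6,6] → [-6,6] (no change)
  #12 pop 3: in=[-6,5] → [-3,5] (no change)
  #13 pop 5: in=[-6,6] → [-6,6] (no change)

Fixpoint:
  val[0] = [-6,6]
  val[1] = [-6,5]
  val[2] = [-6,6]
  val[3] = [-3,5]
  val[4] = [-6,6]
  val[5] = [-6,6]

yes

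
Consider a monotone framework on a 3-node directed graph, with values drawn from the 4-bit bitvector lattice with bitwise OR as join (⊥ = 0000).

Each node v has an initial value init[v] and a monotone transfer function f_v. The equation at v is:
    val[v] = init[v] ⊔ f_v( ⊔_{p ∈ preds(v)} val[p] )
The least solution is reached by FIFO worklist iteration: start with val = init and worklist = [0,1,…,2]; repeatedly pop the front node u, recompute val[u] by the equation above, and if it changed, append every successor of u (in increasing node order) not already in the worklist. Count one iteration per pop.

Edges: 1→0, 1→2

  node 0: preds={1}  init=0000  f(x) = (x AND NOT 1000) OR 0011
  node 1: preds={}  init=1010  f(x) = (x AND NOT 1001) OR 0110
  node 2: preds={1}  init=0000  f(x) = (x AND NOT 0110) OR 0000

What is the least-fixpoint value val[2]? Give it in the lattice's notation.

1000

Trace (4 dequeues):
  [1] u=0 | in 1010 | out 0011 | prev 0000 | push {}
  [2] u=1 | in 0000 | out 1110 | prev 1010 | push {0}
  [3] u=2 | in 1110 | out 1000 | prev 0000 | push {}
  [4] u=0 | in 1110 | out 0111 | prev 0011 | push {}

Converged values:
  [0] 0111
  [1] 1110
  [2] 1000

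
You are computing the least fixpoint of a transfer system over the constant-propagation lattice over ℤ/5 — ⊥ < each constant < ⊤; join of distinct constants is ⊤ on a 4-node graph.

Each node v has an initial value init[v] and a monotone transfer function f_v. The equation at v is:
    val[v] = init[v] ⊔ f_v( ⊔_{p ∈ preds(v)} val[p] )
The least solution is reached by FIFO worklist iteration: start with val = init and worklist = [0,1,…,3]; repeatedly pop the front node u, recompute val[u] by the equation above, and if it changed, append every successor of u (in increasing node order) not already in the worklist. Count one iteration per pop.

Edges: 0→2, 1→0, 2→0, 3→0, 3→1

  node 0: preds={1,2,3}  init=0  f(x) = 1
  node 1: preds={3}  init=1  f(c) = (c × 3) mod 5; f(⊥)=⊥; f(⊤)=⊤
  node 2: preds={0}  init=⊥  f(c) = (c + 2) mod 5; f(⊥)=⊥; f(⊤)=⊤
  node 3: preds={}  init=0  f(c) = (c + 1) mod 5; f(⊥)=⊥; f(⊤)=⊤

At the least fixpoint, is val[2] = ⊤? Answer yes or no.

Worklist (5 pops):
  #1 pop 0: in=⊤ → ⊤ (was 0); enqueue []
  #2 pop 1: in=0 → ⊤ (was 1); enqueue [0]
  #3 pop 2: in=⊤ → ⊤ (was ⊥); enqueue []
  #4 pop 3: in=⊥ → 0 (no change)
  #5 pop 0: in=⊤ → ⊤ (no change)

Fixpoint:
  val[0] = ⊤
  val[1] = ⊤
  val[2] = ⊤
  val[3] = 0

yes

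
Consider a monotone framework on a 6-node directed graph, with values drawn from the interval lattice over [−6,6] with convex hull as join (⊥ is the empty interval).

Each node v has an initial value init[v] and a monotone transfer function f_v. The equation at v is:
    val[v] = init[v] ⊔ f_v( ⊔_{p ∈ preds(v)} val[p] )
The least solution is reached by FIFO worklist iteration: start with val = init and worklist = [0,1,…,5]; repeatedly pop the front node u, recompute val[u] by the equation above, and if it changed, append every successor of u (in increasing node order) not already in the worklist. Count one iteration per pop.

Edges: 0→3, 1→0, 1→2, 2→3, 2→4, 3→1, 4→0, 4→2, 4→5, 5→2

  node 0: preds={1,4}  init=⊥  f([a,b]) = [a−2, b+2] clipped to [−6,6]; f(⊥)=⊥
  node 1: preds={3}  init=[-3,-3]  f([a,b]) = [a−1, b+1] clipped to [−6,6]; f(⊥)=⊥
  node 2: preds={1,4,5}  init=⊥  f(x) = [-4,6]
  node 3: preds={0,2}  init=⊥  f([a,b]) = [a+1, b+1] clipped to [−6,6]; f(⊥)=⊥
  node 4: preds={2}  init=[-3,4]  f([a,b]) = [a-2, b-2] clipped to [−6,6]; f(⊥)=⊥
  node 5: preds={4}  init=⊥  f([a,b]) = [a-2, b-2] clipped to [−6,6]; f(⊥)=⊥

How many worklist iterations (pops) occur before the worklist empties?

13

Worklist (13 pops):
  #1 pop 0: in=[-3,4] → [-5,6] (was ⊥); enqueue []
  #2 pop 1: in=⊥ → [-3,-3] (no change)
  #3 pop 2: in=[-3,4] → [-4,6] (was ⊥); enqueue []
  #4 pop 3: in=[-5,6] → [-4,6] (was ⊥); enqueue [1]
  #5 pop 4: in=[-4,6] → [-6,4] (was [-3,4]); enqueue [0,2]
  #6 pop 5: in=[-6,4] → [-6,2] (was ⊥); enqueue []
  #7 pop 1: in=[-4,6] → [-5,6] (was [-3,-3]); enqueue []
  #8 pop 0: in=[-6,6] → [-6,6] (was [-5,6]); enqueue [3]
  #9 pop 2: in=[-6,6] → [-4,6] (no change)
  #10 pop 3: in=[-6,6] → [-5,6] (was [-4,6]); enqueue [1]
  #11 pop 1: in=[-5,6] → [-6,6] (was [-5,6]); enqueue [0,2]
  #12 pop 0: in=[-6,6] → [-6,6] (no change)
  #13 pop 2: in=[-6,6] → [-4,6] (no change)

Fixpoint:
  val[0] = [-6,6]
  val[1] = [-6,6]
  val[2] = [-4,6]
  val[3] = [-5,6]
  val[4] = [-6,4]
  val[5] = [-6,2]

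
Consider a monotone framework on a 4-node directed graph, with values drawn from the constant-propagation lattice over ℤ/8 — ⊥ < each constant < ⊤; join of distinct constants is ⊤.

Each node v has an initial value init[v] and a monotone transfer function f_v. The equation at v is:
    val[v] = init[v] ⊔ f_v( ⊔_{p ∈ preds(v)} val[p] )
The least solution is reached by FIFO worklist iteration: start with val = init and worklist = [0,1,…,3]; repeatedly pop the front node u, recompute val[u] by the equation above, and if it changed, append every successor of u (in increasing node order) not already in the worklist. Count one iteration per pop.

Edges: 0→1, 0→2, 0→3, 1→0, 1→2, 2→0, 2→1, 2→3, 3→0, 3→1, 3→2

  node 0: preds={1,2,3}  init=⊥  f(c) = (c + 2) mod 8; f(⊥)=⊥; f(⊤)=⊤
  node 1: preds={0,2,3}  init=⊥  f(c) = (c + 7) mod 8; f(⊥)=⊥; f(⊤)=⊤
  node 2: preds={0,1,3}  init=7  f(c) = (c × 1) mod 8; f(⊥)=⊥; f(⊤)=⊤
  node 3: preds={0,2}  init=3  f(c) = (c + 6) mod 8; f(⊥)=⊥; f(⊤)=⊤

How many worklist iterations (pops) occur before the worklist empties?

7

Iteration log — 7 steps:
  step 1. node 0  ⊔preds=⊤  new=⊤  old=⊥  +wl: 
  step 2. node 1  ⊔preds=⊤  new=⊤  old=⊥  +wl: 0
  step 3. node 2  ⊔preds=⊤  new=⊤  old=7  +wl: 1
  step 4. node 3  ⊔preds=⊤  new=⊤  old=3  +wl: 2
  step 5. node 0  ⊔preds=⊤  new=⊤  stable
  step 6. node 1  ⊔preds=⊤  new=⊤  stable
  step 7. node 2  ⊔preds=⊤  new=⊤  stable

Least fixpoint reached:
  node 0: ⊤
  node 1: ⊤
  node 2: ⊤
  node 3: ⊤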